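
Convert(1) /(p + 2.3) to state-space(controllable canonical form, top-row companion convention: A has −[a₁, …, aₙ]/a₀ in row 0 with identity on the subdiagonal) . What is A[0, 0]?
Reachable canonical form for den = p + 2.3: top row of A = -[a₁,a₂,...,aₙ]/a₀, ones on the subdiagonal, zeros elsewhere.
A = [[-2.3]].
A[0,0] = -2.3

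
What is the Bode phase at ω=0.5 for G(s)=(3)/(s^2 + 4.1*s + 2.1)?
Substitute s = j*0.5: G(j0.5) = 0.727869 - 0.806557j.
∠G(j0.5) = atan2(Im, Re) = atan2(-0.806557, 0.727869) = -47.94°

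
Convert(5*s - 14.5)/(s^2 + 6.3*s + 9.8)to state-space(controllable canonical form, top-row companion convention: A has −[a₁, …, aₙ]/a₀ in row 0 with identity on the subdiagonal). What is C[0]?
Reachable canonical form: C = numerator coefficients (right-aligned, zero-padded to length n).
num = 5*s - 14.5, C = [[5, -14.5]].
C[0] = 5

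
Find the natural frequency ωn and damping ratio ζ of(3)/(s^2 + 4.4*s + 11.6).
Underdamped: complex pole -2.2 + 2.6j. ωn = |pole| = 3.406, ζ = -Re(pole)/ωn = 0.6459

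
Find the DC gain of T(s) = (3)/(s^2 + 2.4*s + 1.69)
DC gain = T(0) = num(0)/den(0) = 3/1.69 = 1.775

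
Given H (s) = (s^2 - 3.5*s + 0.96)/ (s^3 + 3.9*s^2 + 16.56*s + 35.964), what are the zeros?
Set numerator = 0: s^2 - 3.5*s + 0.96 = (s - 0.3)(s - 3.2) = 0 → Zeros: 0.3, 3.2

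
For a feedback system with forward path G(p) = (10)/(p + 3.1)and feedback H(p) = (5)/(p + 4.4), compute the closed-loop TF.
Closed-loop T = G/(1+GH).
Numerator: G_num * H_den = 10*p + 44.
Denominator: G_den * H_den + G_num * H_num = (p^2 + 7.5*p + 13.64) + (50) = p^2 + 7.5*p + 63.64.
T(p) = (10*p + 44)/(p^2 + 7.5*p + 63.64)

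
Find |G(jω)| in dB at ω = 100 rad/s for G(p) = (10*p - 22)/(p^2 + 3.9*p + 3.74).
Substitute p = j*100: G(j100) = 0.00609447 - 0.0997996j.
|G(j100)| = sqrt(Re² + Im²) = 0.09999.
20*log₁₀(0.09999) = -20.00 dB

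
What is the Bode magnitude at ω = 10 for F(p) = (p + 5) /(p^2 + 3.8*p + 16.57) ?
Substitute p = j*10: F(j10) = -0.00442022 - 0.121874j.
|F(j10)| = sqrt(Re² + Im²) = 0.122.
20*log₁₀(0.122) = -18.28 dB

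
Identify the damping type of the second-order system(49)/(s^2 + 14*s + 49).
Standard form: ωn²/(s²+2ζωn·s+ωn²) gives ωn=7, ζ=1.
Critically damped (ζ = 1)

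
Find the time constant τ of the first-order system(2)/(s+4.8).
First-order system: τ = -1/pole. Pole = -4.8. τ = -1/(-4.8) = 0.2083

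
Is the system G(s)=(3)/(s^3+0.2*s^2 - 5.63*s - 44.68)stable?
Denominator: s^3 + 0.2*s^2 - 5.63*s - 44.68 = (s - 4)(s^2 + 4.2*s + 11.17). Poles: -2.1 + 2.6j, -2.1 - 2.6j, 4. All Re(p)<0: No (unstable)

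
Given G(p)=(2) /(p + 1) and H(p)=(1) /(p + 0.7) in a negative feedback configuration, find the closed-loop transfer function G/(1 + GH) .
Closed-loop T = G/(1+GH).
Numerator: G_num * H_den = 2*p + 1.4.
Denominator: G_den * H_den + G_num * H_num = (p^2 + 1.7*p + 0.7) + (2) = p^2 + 1.7*p + 2.7.
T(p) = (2*p + 1.4)/(p^2 + 1.7*p + 2.7)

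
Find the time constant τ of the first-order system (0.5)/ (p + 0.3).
First-order system: τ = -1/pole. Pole = -0.3. τ = -1/(-0.3) = 3.333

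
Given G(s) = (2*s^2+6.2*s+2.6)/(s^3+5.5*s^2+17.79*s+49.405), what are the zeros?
Set numerator = 0: 2*s^2 + 6.2*s + 2.6 = 2*(s + 0.5)(s + 2.6) = 0 → Zeros: -0.5, -2.6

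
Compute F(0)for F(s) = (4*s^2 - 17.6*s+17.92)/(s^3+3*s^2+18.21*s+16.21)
DC gain = F(0) = num(0)/den(0) = 17.92/16.21 = 1.105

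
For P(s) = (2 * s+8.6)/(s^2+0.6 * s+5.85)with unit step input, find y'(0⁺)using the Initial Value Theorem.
IVT: y'(0⁺) = lim_{s→∞} s²·Y(s) = lim_{s→∞} s·P(s).
deg(num) = 1, deg(den) = 2, relative degree = 1, so s·P(s) → (leading num)/(leading den) = 2/1 = 2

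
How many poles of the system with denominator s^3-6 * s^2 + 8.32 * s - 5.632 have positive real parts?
s^3 - 6*s^2 + 8.32*s - 5.632 = (s - 4.4)(s^2 - 1.6*s + 1.28). Poles: 0.8 + 0.8j, 0.8 - 0.8j, 4.4. RHP poles (Re>0): 3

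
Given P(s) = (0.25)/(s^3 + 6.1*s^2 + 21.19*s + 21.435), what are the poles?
Set denominator = 0: s^3 + 6.1*s^2 + 21.19*s + 21.435 = (s + 1.5)(s^2 + 4.6*s + 14.29) = 0 → Poles: -1.5, -2.3 + 3j, -2.3 - 3j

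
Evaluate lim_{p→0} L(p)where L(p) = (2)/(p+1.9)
DC gain = L(0) = num(0)/den(0) = 2/1.9 = 1.053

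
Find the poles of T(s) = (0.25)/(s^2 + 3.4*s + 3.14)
Set denominator = 0: s^2 + 3.4*s + 3.14 = 0 → Poles: -1.7 + 0.5j, -1.7 - 0.5j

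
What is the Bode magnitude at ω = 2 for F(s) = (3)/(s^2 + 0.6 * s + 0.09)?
Substitute s = j*2: F(j2) = -0.701215 - 0.215207j.
|F(j2)| = sqrt(Re² + Im²) = 0.7335.
20*log₁₀(0.7335) = -2.69 dB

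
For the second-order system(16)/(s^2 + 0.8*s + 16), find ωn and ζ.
Standard form: ωn²/(s²+2ζωn·s+ωn²).
const=16=ωn² → ωn=4, s coeff=0.8=2ζωn → ζ=0.1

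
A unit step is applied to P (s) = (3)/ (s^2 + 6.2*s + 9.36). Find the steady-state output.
FVT: lim_{t→∞} y(t) = lim_{s→0} s*Y(s) where Y(s) = P(s)/s.
= lim_{s→0} P(s) = P(0) = num(0)/den(0) = 3/9.36 = 0.3205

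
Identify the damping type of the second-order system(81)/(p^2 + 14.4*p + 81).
Standard form: ωn²/(p²+2ζωn·p+ωn²) gives ωn=9, ζ=0.8.
Underdamped (ζ = 0.8 < 1)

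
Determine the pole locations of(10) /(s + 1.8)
Set denominator = 0: s + 1.8 = 0 → Poles: -1.8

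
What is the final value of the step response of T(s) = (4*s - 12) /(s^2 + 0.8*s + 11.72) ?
FVT: lim_{t→∞} y(t) = lim_{s→0} s*Y(s) where Y(s) = T(s)/s.
= lim_{s→0} T(s) = T(0) = num(0)/den(0) = -12/11.72 = -1.024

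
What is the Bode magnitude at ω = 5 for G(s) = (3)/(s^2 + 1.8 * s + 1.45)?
Substitute s = j*5: G(j5) = -0.111154 - 0.0424794j.
|G(j5)| = sqrt(Re² + Im²) = 0.119.
20*log₁₀(0.119) = -18.49 dB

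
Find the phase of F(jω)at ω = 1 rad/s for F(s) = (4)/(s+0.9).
Substitute s = j*1: F(j1) = 1.98895 - 2.20994j.
∠F(j1) = atan2(Im, Re) = atan2(-2.20994, 1.98895) = -48.01°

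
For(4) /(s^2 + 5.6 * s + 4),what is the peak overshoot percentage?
Standard form: ωn²/(s²+2ζωn·s+ωn²) → ωn = 2, ζ = 1.4.
ζ ≥ 1, so the response is non-oscillatory: peak overshoot = 0%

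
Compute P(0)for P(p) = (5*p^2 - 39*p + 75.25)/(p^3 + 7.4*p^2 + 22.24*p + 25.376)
DC gain = P(0) = num(0)/den(0) = 75.25/25.376 = 2.965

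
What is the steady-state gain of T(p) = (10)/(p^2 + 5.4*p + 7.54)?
DC gain = T(0) = num(0)/den(0) = 10/7.54 = 1.326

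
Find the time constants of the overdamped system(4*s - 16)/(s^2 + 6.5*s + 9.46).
Overdamped: real poles at -4.3, -2.2. τ = -1/pole → τ₁ = 0.2326, τ₂ = 0.4545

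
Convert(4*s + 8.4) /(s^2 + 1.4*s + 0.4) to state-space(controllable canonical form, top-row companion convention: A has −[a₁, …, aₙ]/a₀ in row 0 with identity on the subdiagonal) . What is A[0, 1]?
Reachable canonical form for den = s^2 + 1.4*s + 0.4: top row of A = -[a₁,a₂,...,aₙ]/a₀, ones on the subdiagonal, zeros elsewhere.
A = [[-1.4, -0.4], [1, 0]].
A[0,1] = -0.4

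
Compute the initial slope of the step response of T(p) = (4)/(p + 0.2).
IVT: y'(0⁺) = lim_{p→∞} p²·Y(p) = lim_{p→∞} p·T(p).
deg(num) = 0, deg(den) = 1, relative degree = 1, so p·T(p) → (leading num)/(leading den) = 4/1 = 4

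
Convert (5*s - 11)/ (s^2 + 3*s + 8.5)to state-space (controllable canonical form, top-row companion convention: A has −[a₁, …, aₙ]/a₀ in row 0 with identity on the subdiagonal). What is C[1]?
Reachable canonical form: C = numerator coefficients (right-aligned, zero-padded to length n).
num = 5*s - 11, C = [[5, -11]].
C[1] = -11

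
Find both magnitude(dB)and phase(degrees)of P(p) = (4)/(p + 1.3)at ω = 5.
Substitute p = j*5: P(j5) = 0.19483 - 0.749344j.
|P| = 20*log₁₀(sqrt(Re²+Im²)) = -2.22 dB.
∠P = atan2(Im, Re) = -75.43°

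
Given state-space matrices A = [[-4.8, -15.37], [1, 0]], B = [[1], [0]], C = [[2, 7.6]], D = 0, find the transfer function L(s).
L(s) = C(sI - A)⁻¹B + D.
Characteristic polynomial det(sI - A) = s^2 + 4.8*s + 15.37.
Numerator from C·adj(sI-A)·B + D·det(sI-A) = 2*s + 7.6.
L(s) = (2*s + 7.6)/(s^2 + 4.8*s + 15.37)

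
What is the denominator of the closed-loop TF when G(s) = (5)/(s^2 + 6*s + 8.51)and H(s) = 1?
Characteristic poly = G_den * H_den + G_num * H_num = (s^2 + 6*s + 8.51) + (5) = s^2 + 6*s + 13.51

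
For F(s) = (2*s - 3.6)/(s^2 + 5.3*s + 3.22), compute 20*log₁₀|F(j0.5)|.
Substitute s = j*0.5: F(j0.5) = -0.507593 + 0.789603j.
|F(j0.5)| = sqrt(Re² + Im²) = 0.9387.
20*log₁₀(0.9387) = -0.55 dB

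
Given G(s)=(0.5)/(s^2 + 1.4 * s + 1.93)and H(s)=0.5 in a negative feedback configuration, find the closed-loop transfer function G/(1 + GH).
Closed-loop T = G/(1+GH).
Numerator: G_num * H_den = 0.5.
Denominator: G_den * H_den + G_num * H_num = (s^2 + 1.4*s + 1.93) + (0.25) = s^2 + 1.4*s + 2.18.
T(s) = (0.5)/(s^2 + 1.4*s + 2.18)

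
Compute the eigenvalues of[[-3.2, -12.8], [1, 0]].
Eigenvalues solve det(λI - A) = 0.
Characteristic polynomial: λ^2 + 3.2*λ + 12.8 = 0.
Roots: -1.6 + 3.2j, -1.6 - 3.2j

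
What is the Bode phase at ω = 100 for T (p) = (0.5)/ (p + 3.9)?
Substitute p = j*100: T(j100) = 0.000194704 - 0.00499241j.
∠T(j100) = atan2(Im, Re) = atan2(-0.00499241, 0.000194704) = -87.77°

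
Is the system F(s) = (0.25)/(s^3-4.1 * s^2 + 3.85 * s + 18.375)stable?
Denominator: s^3 - 4.1*s^2 + 3.85*s + 18.375 = (s + 1.5)(s^2 - 5.6*s + 12.25). Poles: -1.5, 2.8 + 2.1j, 2.8 - 2.1j. All Re(p)<0: No (unstable)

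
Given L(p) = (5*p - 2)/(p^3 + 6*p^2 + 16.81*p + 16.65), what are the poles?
Set denominator = 0: p^3 + 6*p^2 + 16.81*p + 16.65 = (p + 1.8)(p^2 + 4.2*p + 9.25) = 0 → Poles: -1.8, -2.1 + 2.2j, -2.1 - 2.2j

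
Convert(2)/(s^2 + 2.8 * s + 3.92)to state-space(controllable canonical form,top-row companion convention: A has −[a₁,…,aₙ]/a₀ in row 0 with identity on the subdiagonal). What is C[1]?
Reachable canonical form: C = numerator coefficients (right-aligned, zero-padded to length n).
num = 2, C = [[0, 2]].
C[1] = 2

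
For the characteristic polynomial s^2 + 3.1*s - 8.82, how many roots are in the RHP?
s^2 + 3.1*s - 8.82 = (s - 1.8)(s + 4.9). Poles: -4.9, 1.8. RHP poles (Re>0): 1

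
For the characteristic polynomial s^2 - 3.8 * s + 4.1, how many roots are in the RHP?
Poles: 1.9 + 0.7j, 1.9 - 0.7j. RHP poles (Re>0): 2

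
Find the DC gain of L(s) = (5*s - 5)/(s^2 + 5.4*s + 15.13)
DC gain = L(0) = num(0)/den(0) = -5/15.13 = -0.3305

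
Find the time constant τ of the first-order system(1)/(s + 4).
First-order system: τ = -1/pole. Pole = -4. τ = -1/(-4) = 0.25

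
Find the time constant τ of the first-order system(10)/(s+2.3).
First-order system: τ = -1/pole. Pole = -2.3. τ = -1/(-2.3) = 0.4348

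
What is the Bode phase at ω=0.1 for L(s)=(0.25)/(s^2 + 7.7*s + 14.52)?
Substitute s = j*0.1: L(j0.1) = 0.0171811 - 0.000911748j.
∠L(j0.1) = atan2(Im, Re) = atan2(-0.000911748, 0.0171811) = -3.04°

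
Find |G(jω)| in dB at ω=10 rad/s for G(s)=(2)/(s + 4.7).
Substitute s = j*10: G(j10) = 0.0769924 - 0.163814j.
|G(j10)| = sqrt(Re² + Im²) = 0.181.
20*log₁₀(0.181) = -14.85 dB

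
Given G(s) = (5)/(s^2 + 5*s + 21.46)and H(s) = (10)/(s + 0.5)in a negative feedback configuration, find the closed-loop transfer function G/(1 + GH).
Closed-loop T = G/(1+GH).
Numerator: G_num * H_den = 5*s + 2.5.
Denominator: G_den * H_den + G_num * H_num = (s^3 + 5.5*s^2 + 23.96*s + 10.73) + (50) = s^3 + 5.5*s^2 + 23.96*s + 60.73.
T(s) = (5*s + 2.5)/(s^3 + 5.5*s^2 + 23.96*s + 60.73)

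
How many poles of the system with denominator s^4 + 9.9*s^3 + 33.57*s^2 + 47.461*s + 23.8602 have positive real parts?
s^4 + 9.9*s^3 + 33.57*s^2 + 47.461*s + 23.8602 = (s + 1.9)(s + 4.6)(s + 1.3)(s + 2.1). Poles: -1.3, -1.9, -2.1, -4.6. RHP poles (Re>0): 0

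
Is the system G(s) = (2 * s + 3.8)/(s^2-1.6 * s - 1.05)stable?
Denominator: s^2 - 1.6*s - 1.05 = (s - 2.1)(s + 0.5). Poles: -0.5, 2.1. All Re(p)<0: No (unstable)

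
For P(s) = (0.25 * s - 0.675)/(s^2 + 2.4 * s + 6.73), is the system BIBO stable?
Denominator: s^2 + 2.4*s + 6.73. Poles: -1.2 + 2.3j, -1.2 - 2.3j. All Re(p)<0: Yes (stable)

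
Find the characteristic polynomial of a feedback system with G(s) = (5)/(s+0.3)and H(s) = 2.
Characteristic poly = G_den * H_den + G_num * H_num = (s + 0.3) + (10) = s + 10.3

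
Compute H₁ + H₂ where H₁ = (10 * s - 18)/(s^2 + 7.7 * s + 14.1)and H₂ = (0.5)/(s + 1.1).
Parallel: H = H₁ + H₂ = (n₁·d₂ + n₂·d₁)/(d₁·d₂).
n₁·d₂ = 10*s^2 - 7*s - 19.8. n₂·d₁ = 0.5*s^2 + 3.85*s + 7.05. Sum = 10.5*s^2 - 3.15*s - 12.75. d₁·d₂ = s^3 + 8.8*s^2 + 22.57*s + 15.51.
H(s) = (10.5*s^2 - 3.15*s - 12.75)/(s^3 + 8.8*s^2 + 22.57*s + 15.51)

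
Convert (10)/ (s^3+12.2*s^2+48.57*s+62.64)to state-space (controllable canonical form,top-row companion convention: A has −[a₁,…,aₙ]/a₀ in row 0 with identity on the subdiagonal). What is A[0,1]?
Reachable canonical form for den = s^3 + 12.2*s^2 + 48.57*s + 62.64: top row of A = -[a₁,a₂,...,aₙ]/a₀, ones on the subdiagonal, zeros elsewhere.
A = [[-12.2, -48.57, -62.64], [1, 0, 0], [0, 1, 0]].
A[0,1] = -48.57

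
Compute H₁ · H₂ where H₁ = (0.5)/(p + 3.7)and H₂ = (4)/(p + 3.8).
Series: H = H₁ · H₂ = (n₁·n₂)/(d₁·d₂).
Num: n₁·n₂ = 2. Den: d₁·d₂ = p^2 + 7.5*p + 14.06.
H(p) = (2)/(p^2 + 7.5*p + 14.06)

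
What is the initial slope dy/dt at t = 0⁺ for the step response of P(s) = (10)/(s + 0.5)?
IVT: y'(0⁺) = lim_{s→∞} s²·Y(s) = lim_{s→∞} s·P(s).
deg(num) = 0, deg(den) = 1, relative degree = 1, so s·P(s) → (leading num)/(leading den) = 10/1 = 10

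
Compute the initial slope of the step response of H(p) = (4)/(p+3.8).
IVT: y'(0⁺) = lim_{p→∞} p²·Y(p) = lim_{p→∞} p·H(p).
deg(num) = 0, deg(den) = 1, relative degree = 1, so p·H(p) → (leading num)/(leading den) = 4/1 = 4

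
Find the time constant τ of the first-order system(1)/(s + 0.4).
First-order system: τ = -1/pole. Pole = -0.4. τ = -1/(-0.4) = 2.5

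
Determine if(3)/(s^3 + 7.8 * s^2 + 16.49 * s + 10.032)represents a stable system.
Denominator: s^3 + 7.8*s^2 + 16.49*s + 10.032 = (s + 1.1)(s + 1.9)(s + 4.8). Poles: -1.1, -1.9, -4.8. All Re(p)<0: Yes (stable)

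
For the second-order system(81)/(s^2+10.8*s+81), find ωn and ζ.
Standard form: ωn²/(s²+2ζωn·s+ωn²).
const=81=ωn² → ωn=9, s coeff=10.8=2ζωn → ζ=0.6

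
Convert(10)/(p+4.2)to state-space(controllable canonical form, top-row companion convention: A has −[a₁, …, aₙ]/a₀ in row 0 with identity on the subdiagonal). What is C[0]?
Reachable canonical form: C = numerator coefficients (right-aligned, zero-padded to length n).
num = 10, C = [[10]].
C[0] = 10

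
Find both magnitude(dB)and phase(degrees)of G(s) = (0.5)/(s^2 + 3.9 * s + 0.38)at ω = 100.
Substitute s = j*100: G(j100) = -4.9926e-05 - 1.94719e-06j.
|G| = 20*log₁₀(sqrt(Re²+Im²)) = -86.03 dB.
∠G = atan2(Im, Re) = -177.77°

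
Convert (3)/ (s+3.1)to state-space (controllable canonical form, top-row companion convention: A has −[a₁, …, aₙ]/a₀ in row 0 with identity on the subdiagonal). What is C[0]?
Reachable canonical form: C = numerator coefficients (right-aligned, zero-padded to length n).
num = 3, C = [[3]].
C[0] = 3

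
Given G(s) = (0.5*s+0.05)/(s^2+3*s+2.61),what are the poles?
Set denominator = 0: s^2 + 3*s + 2.61 = 0 → Poles: -1.5 + 0.6j, -1.5 - 0.6j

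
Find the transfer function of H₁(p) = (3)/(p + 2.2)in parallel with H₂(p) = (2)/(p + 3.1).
Parallel: H = H₁ + H₂ = (n₁·d₂ + n₂·d₁)/(d₁·d₂).
n₁·d₂ = 3*p + 9.3. n₂·d₁ = 2*p + 4.4. Sum = 5*p + 13.7. d₁·d₂ = p^2 + 5.3*p + 6.82.
H(p) = (5*p + 13.7)/(p^2 + 5.3*p + 6.82)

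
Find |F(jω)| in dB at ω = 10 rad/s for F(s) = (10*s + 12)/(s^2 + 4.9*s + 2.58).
Substitute s = j*10: F(j10) = 0.313746 - 0.868676j.
|F(j10)| = sqrt(Re² + Im²) = 0.9236.
20*log₁₀(0.9236) = -0.69 dB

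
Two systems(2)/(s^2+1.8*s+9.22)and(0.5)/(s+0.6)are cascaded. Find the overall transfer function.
Series: H = H₁ · H₂ = (n₁·n₂)/(d₁·d₂).
Num: n₁·n₂ = 1. Den: d₁·d₂ = s^3 + 2.4*s^2 + 10.3*s + 5.532.
H(s) = (1)/(s^3 + 2.4*s^2 + 10.3*s + 5.532)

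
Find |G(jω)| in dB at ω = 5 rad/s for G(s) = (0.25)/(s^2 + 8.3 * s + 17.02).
Substitute s = j*5: G(j5) = -0.00111706 - 0.0058093j.
|G(j5)| = sqrt(Re² + Im²) = 0.005916.
20*log₁₀(0.005916) = -44.56 dB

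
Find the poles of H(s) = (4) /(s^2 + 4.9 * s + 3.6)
Set denominator = 0: s^2 + 4.9*s + 3.6 = (s + 0.9)(s + 4) = 0 → Poles: -0.9, -4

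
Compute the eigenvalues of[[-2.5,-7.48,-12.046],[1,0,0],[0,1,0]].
Eigenvalues solve det(λI - A) = 0.
Characteristic polynomial: λ^3 + 2.5*λ^2 + 7.48*λ + 12.046 = 0.
Factor: (λ + 1.9)(λ^2 + 0.6*λ + 6.34) = 0.
Roots: -0.3 + 2.5j, -0.3 - 2.5j, -1.9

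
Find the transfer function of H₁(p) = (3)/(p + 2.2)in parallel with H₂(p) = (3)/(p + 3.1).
Parallel: H = H₁ + H₂ = (n₁·d₂ + n₂·d₁)/(d₁·d₂).
n₁·d₂ = 3*p + 9.3. n₂·d₁ = 3*p + 6.6. Sum = 6*p + 15.9. d₁·d₂ = p^2 + 5.3*p + 6.82.
H(p) = (6*p + 15.9)/(p^2 + 5.3*p + 6.82)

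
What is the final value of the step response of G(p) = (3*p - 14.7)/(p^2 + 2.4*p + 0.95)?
FVT: lim_{t→∞} y(t) = lim_{p→0} p*Y(p) where Y(p) = G(p)/p.
= lim_{p→0} G(p) = G(0) = num(0)/den(0) = -14.7/0.95 = -15.47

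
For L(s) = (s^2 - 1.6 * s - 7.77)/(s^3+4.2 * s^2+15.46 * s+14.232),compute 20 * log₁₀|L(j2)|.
Substitute s = j*2: L(j2) = -0.0810621 + 0.522608j.
|L(j2)| = sqrt(Re² + Im²) = 0.5289.
20*log₁₀(0.5289) = -5.53 dB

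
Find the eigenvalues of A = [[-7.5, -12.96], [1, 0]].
Eigenvalues solve det(λI - A) = 0.
Characteristic polynomial: λ^2 + 7.5*λ + 12.96 = 0.
Factor: (λ + 4.8)(λ + 2.7) = 0.
Roots: -2.7, -4.8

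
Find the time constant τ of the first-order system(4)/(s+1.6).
First-order system: τ = -1/pole. Pole = -1.6. τ = -1/(-1.6) = 0.625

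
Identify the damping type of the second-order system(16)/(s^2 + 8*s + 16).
Standard form: ωn²/(s²+2ζωn·s+ωn²) gives ωn=4, ζ=1.
Critically damped (ζ = 1)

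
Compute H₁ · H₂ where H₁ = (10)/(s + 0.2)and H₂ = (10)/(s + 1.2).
Series: H = H₁ · H₂ = (n₁·n₂)/(d₁·d₂).
Num: n₁·n₂ = 100. Den: d₁·d₂ = s^2 + 1.4*s + 0.24.
H(s) = (100)/(s^2 + 1.4*s + 0.24)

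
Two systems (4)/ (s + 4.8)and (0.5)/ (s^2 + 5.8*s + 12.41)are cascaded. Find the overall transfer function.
Series: H = H₁ · H₂ = (n₁·n₂)/(d₁·d₂).
Num: n₁·n₂ = 2. Den: d₁·d₂ = s^3 + 10.6*s^2 + 40.25*s + 59.568.
H(s) = (2)/(s^3 + 10.6*s^2 + 40.25*s + 59.568)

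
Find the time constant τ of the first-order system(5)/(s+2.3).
First-order system: τ = -1/pole. Pole = -2.3. τ = -1/(-2.3) = 0.4348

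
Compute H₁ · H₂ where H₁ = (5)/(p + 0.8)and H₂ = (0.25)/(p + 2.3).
Series: H = H₁ · H₂ = (n₁·n₂)/(d₁·d₂).
Num: n₁·n₂ = 1.25. Den: d₁·d₂ = p^2 + 3.1*p + 1.84.
H(p) = (1.25)/(p^2 + 3.1*p + 1.84)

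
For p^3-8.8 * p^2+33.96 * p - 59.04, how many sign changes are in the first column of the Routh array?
Routh array:
p^3: [1, 33.96]; p^2: [-8.8, -59.04]; p^1: [27.2509]; p^0: [-59.04]
First column: [1, -8.8, 27.2509, -59.04]. Sign changes = 3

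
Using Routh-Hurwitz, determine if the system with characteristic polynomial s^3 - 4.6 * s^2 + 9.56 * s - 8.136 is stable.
Routh array:
s^3: [1, 9.56]; s^2: [-4.6, -8.136]; s^1: [7.7913]; s^0: [-8.136]
First column: [1, -4.6, 7.7913, -8.136]. Sign changes = 3.
No, unstable (3 RHP root(s))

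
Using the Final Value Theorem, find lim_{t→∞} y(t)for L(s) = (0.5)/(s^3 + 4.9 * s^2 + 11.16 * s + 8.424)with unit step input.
FVT: lim_{t→∞} y(t) = lim_{s→0} s*Y(s) where Y(s) = L(s)/s.
= lim_{s→0} L(s) = L(0) = num(0)/den(0) = 0.5/8.424 = 0.05935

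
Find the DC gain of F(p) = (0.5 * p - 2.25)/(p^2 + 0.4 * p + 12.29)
DC gain = F(0) = num(0)/den(0) = -2.25/12.29 = -0.1831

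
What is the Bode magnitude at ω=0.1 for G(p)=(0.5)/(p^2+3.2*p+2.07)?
Substitute p = j*0.1: G(j0.1) = 0.237 - 0.0368155j.
|G(j0.1)| = sqrt(Re² + Im²) = 0.2398.
20*log₁₀(0.2398) = -12.40 dB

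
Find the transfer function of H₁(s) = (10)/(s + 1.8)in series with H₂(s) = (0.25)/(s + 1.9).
Series: H = H₁ · H₂ = (n₁·n₂)/(d₁·d₂).
Num: n₁·n₂ = 2.5. Den: d₁·d₂ = s^2 + 3.7*s + 3.42.
H(s) = (2.5)/(s^2 + 3.7*s + 3.42)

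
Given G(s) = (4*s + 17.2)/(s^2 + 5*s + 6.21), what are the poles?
Set denominator = 0: s^2 + 5*s + 6.21 = (s + 2.7)(s + 2.3) = 0 → Poles: -2.3, -2.7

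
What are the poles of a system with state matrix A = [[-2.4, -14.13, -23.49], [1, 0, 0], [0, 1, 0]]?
Eigenvalues solve det(λI - A) = 0.
Characteristic polynomial: λ^3 + 2.4*λ^2 + 14.13*λ + 23.49 = 0.
Factor: (λ + 1.8)(λ^2 + 0.6*λ + 13.05) = 0.
Roots: -0.3 + 3.6j, -0.3 - 3.6j, -1.8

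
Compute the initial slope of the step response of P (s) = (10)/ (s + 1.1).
IVT: y'(0⁺) = lim_{s→∞} s²·Y(s) = lim_{s→∞} s·P(s).
deg(num) = 0, deg(den) = 1, relative degree = 1, so s·P(s) → (leading num)/(leading den) = 10/1 = 10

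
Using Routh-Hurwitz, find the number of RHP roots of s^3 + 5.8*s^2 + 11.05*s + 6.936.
Routh array:
s^3: [1, 11.05]; s^2: [5.8, 6.936]; s^1: [9.85414]; s^0: [6.936]
First column: [1, 5.8, 9.85414, 6.936]. Sign changes = RHP roots = 0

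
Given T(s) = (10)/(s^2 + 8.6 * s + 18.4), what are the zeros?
Numerator is a nonzero constant (10) → Zeros: none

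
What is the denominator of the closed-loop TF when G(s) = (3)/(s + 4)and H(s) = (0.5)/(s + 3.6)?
Characteristic poly = G_den * H_den + G_num * H_num = (s^2 + 7.6*s + 14.4) + (1.5) = s^2 + 7.6*s + 15.9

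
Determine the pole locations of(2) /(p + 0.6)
Set denominator = 0: p + 0.6 = 0 → Poles: -0.6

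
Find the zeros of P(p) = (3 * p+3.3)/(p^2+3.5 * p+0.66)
Set numerator = 0: 3*p + 3.3 = 0 → Zeros: -1.1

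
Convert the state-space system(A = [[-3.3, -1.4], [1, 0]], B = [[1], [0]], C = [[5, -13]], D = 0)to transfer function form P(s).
P(s) = C(sI - A)⁻¹B + D.
Characteristic polynomial det(sI - A) = s^2 + 3.3*s + 1.4.
Numerator from C·adj(sI-A)·B + D·det(sI-A) = 5*s - 13.
P(s) = (5*s - 13)/(s^2 + 3.3*s + 1.4)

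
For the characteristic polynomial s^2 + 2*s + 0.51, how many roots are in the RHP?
s^2 + 2*s + 0.51 = (s + 0.3)(s + 1.7). Poles: -0.3, -1.7. RHP poles (Re>0): 0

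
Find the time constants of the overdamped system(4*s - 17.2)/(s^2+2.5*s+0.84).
Overdamped: real poles at -2.1, -0.4. τ = -1/pole → τ₁ = 0.4762, τ₂ = 2.5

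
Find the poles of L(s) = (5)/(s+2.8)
Set denominator = 0: s + 2.8 = 0 → Poles: -2.8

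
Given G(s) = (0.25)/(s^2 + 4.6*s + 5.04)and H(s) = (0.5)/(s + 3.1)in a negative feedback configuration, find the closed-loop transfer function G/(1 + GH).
Closed-loop T = G/(1+GH).
Numerator: G_num * H_den = 0.25*s + 0.775.
Denominator: G_den * H_den + G_num * H_num = (s^3 + 7.7*s^2 + 19.3*s + 15.624) + (0.125) = s^3 + 7.7*s^2 + 19.3*s + 15.749.
T(s) = (0.25*s + 0.775)/(s^3 + 7.7*s^2 + 19.3*s + 15.749)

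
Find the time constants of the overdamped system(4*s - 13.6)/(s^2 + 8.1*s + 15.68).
Overdamped: real poles at -4.9, -3.2. τ = -1/pole → τ₁ = 0.2041, τ₂ = 0.3125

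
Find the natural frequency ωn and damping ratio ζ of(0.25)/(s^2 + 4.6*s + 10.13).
Underdamped: complex pole -2.3 + 2.2j. ωn = |pole| = 3.183, ζ = -Re(pole)/ωn = 0.7226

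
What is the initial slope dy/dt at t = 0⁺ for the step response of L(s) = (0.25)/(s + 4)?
IVT: y'(0⁺) = lim_{s→∞} s²·Y(s) = lim_{s→∞} s·L(s).
deg(num) = 0, deg(den) = 1, relative degree = 1, so s·L(s) → (leading num)/(leading den) = 0.25/1 = 0.25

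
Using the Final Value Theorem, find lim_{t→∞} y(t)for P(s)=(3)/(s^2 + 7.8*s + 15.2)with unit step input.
FVT: lim_{t→∞} y(t) = lim_{s→0} s*Y(s) where Y(s) = P(s)/s.
= lim_{s→0} P(s) = P(0) = num(0)/den(0) = 3/15.2 = 0.1974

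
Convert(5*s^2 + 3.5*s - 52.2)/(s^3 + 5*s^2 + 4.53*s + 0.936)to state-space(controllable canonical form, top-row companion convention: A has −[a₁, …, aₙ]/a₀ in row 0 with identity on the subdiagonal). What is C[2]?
Reachable canonical form: C = numerator coefficients (right-aligned, zero-padded to length n).
num = 5*s^2 + 3.5*s - 52.2, C = [[5, 3.5, -52.2]].
C[2] = -52.2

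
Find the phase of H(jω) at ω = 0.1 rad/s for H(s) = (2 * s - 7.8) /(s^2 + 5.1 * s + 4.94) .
Substitute s = j*0.1: H(j0.1) = -1.56125 + 0.202076j.
∠H(j0.1) = atan2(Im, Re) = atan2(0.202076, -1.56125) = 172.63°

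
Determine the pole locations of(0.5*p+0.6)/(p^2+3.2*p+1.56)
Set denominator = 0: p^2 + 3.2*p + 1.56 = (p + 2.6)(p + 0.6) = 0 → Poles: -0.6, -2.6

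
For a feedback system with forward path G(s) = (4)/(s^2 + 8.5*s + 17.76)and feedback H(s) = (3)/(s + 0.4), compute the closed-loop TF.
Closed-loop T = G/(1+GH).
Numerator: G_num * H_den = 4*s + 1.6.
Denominator: G_den * H_den + G_num * H_num = (s^3 + 8.9*s^2 + 21.16*s + 7.104) + (12) = s^3 + 8.9*s^2 + 21.16*s + 19.104.
T(s) = (4*s + 1.6)/(s^3 + 8.9*s^2 + 21.16*s + 19.104)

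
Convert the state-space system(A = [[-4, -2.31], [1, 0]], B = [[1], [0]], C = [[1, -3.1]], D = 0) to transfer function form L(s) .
L(s) = C(sI - A)⁻¹B + D.
Characteristic polynomial det(sI - A) = s^2 + 4*s + 2.31.
Numerator from C·adj(sI-A)·B + D·det(sI-A) = s - 3.1.
L(s) = (s - 3.1)/(s^2 + 4*s + 2.31)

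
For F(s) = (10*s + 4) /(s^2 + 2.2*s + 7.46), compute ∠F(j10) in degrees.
Substitute s = j*10: F(j10) = 0.202245 - 1.03253j.
∠F(j10) = atan2(Im, Re) = atan2(-1.03253, 0.202245) = -78.92°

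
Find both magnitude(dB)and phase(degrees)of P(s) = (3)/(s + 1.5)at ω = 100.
Substitute s = j*100: P(j100) = 0.000449899 - 0.0299933j.
|P| = 20*log₁₀(sqrt(Re²+Im²)) = -30.46 dB.
∠P = atan2(Im, Re) = -89.14°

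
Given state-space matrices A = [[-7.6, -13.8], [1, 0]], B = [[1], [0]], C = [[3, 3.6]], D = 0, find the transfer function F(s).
F(s) = C(sI - A)⁻¹B + D.
Characteristic polynomial det(sI - A) = s^2 + 7.6*s + 13.8.
Numerator from C·adj(sI-A)·B + D·det(sI-A) = 3*s + 3.6.
F(s) = (3*s + 3.6)/(s^2 + 7.6*s + 13.8)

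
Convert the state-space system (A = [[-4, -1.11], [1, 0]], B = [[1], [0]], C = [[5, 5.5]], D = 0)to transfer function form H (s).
H(s) = C(sI - A)⁻¹B + D.
Characteristic polynomial det(sI - A) = s^2 + 4*s + 1.11.
Numerator from C·adj(sI-A)·B + D·det(sI-A) = 5*s + 5.5.
H(s) = (5*s + 5.5)/(s^2 + 4*s + 1.11)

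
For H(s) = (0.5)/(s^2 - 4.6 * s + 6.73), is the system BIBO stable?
Denominator: s^2 - 4.6*s + 6.73. Poles: 2.3 + 1.2j, 2.3 - 1.2j. All Re(p)<0: No (unstable)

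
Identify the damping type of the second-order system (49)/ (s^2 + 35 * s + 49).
Standard form: ωn²/(s²+2ζωn·s+ωn²) gives ωn=7, ζ=2.5.
Overdamped (ζ = 2.5 > 1)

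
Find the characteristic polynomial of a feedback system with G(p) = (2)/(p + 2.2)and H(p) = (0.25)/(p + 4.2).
Characteristic poly = G_den * H_den + G_num * H_num = (p^2 + 6.4*p + 9.24) + (0.5) = p^2 + 6.4*p + 9.74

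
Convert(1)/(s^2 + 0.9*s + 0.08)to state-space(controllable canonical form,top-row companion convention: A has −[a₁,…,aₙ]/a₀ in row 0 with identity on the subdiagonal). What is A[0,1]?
Reachable canonical form for den = s^2 + 0.9*s + 0.08: top row of A = -[a₁,a₂,...,aₙ]/a₀, ones on the subdiagonal, zeros elsewhere.
A = [[-0.9, -0.08], [1, 0]].
A[0,1] = -0.08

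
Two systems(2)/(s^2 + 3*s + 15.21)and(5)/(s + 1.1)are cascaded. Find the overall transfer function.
Series: H = H₁ · H₂ = (n₁·n₂)/(d₁·d₂).
Num: n₁·n₂ = 10. Den: d₁·d₂ = s^3 + 4.1*s^2 + 18.51*s + 16.731.
H(s) = (10)/(s^3 + 4.1*s^2 + 18.51*s + 16.731)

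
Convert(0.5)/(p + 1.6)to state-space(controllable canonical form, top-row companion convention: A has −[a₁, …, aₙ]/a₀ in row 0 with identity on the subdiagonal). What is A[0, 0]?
Reachable canonical form for den = p + 1.6: top row of A = -[a₁,a₂,...,aₙ]/a₀, ones on the subdiagonal, zeros elsewhere.
A = [[-1.6]].
A[0,0] = -1.6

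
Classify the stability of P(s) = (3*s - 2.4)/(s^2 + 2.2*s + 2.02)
Denominator: s^2 + 2.2*s + 2.02. Poles: -1.1 + 0.9j, -1.1 - 0.9j. Stable (all poles in LHP)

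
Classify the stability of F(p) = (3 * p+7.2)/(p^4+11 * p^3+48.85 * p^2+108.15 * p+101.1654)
Denominator: p^4 + 11*p^3 + 48.85*p^2 + 108.15*p + 101.1654 = (p + 3.7)(p + 3.1)(p^2 + 4.2*p + 8.82). Poles: -2.1 + 2.1j, -2.1 - 2.1j, -3.1, -3.7. Stable (all poles in LHP)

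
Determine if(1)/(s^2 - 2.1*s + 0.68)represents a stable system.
Denominator: s^2 - 2.1*s + 0.68 = (s - 0.4)(s - 1.7). Poles: 0.4, 1.7. All Re(p)<0: No (unstable)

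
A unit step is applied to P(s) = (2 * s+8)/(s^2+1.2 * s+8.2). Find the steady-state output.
FVT: lim_{t→∞} y(t) = lim_{s→0} s*Y(s) where Y(s) = P(s)/s.
= lim_{s→0} P(s) = P(0) = num(0)/den(0) = 8/8.2 = 0.9756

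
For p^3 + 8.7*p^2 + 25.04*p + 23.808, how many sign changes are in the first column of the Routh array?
Routh array:
p^3: [1, 25.04]; p^2: [8.7, 23.808]; p^1: [22.3034]; p^0: [23.808]
First column: [1, 8.7, 22.3034, 23.808]. Sign changes = 0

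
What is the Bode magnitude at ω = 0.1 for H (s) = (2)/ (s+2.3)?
Substitute s = j*0.1: H(j0.1) = 0.867925 - 0.0377358j.
|H(j0.1)| = sqrt(Re² + Im²) = 0.8687.
20*log₁₀(0.8687) = -1.22 dB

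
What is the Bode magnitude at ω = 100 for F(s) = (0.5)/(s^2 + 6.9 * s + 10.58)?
Substitute s = j*100: F(j100) = -4.98153e-05 - 3.44089e-06j.
|F(j100)| = sqrt(Re² + Im²) = 4.993e-05.
20*log₁₀(4.993e-05) = -86.03 dB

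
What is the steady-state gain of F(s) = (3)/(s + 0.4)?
DC gain = F(0) = num(0)/den(0) = 3/0.4 = 7.5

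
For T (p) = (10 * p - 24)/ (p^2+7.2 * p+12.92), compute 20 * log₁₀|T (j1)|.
Substitute p = j*1: T(j1) = -1.10392 + 1.50573j.
|T(j1)| = sqrt(Re² + Im²) = 1.867.
20*log₁₀(1.867) = 5.42 dB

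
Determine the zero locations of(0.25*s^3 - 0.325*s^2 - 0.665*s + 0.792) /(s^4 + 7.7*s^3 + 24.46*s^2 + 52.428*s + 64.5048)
Set numerator = 0: 0.25*s^3 - 0.325*s^2 - 0.665*s + 0.792 = 0.25*(s + 1.6)(s - 1.1)(s - 1.8) = 0 → Zeros: -1.6, 1.1, 1.8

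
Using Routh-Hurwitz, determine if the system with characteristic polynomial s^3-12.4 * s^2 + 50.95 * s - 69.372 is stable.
Routh array:
s^3: [1, 50.95]; s^2: [-12.4, -69.372]; s^1: [45.3555]; s^0: [-69.372]
First column: [1, -12.4, 45.3555, -69.372]. Sign changes = 3.
No, unstable (3 RHP root(s))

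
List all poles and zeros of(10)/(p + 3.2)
Set denominator = 0: p + 3.2 = 0 → Poles: -3.2
Numerator is a nonzero constant (10) → Zeros: none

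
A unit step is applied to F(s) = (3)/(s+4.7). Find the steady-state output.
FVT: lim_{t→∞} y(t) = lim_{s→0} s*Y(s) where Y(s) = F(s)/s.
= lim_{s→0} F(s) = F(0) = num(0)/den(0) = 3/4.7 = 0.6383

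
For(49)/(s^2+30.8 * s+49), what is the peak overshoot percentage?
Standard form: ωn²/(s²+2ζωn·s+ωn²) → ωn = 7, ζ = 2.2.
ζ ≥ 1, so the response is non-oscillatory: peak overshoot = 0%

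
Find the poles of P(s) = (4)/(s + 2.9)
Set denominator = 0: s + 2.9 = 0 → Poles: -2.9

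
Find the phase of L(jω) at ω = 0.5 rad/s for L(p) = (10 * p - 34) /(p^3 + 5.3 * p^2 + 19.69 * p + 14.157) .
Substitute p = j*0.5: L(j0.5) = -1.49606 + 1.52289j.
∠L(j0.5) = atan2(Im, Re) = atan2(1.52289, -1.49606) = 134.49°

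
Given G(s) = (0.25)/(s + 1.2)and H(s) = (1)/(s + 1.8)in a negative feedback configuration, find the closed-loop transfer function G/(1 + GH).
Closed-loop T = G/(1+GH).
Numerator: G_num * H_den = 0.25*s + 0.45.
Denominator: G_den * H_den + G_num * H_num = (s^2 + 3*s + 2.16) + (0.25) = s^2 + 3*s + 2.41.
T(s) = (0.25*s + 0.45)/(s^2 + 3*s + 2.41)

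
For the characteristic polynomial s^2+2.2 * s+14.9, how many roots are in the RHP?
Poles: -1.1 + 3.7j, -1.1 - 3.7j. RHP poles (Re>0): 0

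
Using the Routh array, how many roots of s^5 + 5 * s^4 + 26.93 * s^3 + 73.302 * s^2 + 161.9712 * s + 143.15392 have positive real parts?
Routh array:
s^5: [1, 26.93, 161.9712]; s^4: [5, 73.302, 143.15392]; s^3: [12.2696, 133.34]; s^2: [18.9643, 143.15392]; s^1: [40.722]; s^0: [143.15392]
First column: [1, 5, 12.2696, 18.9643, 40.722, 143.15392]. Sign changes = RHP roots = 0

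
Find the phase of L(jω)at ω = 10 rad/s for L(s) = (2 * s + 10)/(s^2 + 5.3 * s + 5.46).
Substitute s = j*10: L(j10) = 0.00975584 - 0.206081j.
∠L(j10) = atan2(Im, Re) = atan2(-0.206081, 0.00975584) = -87.29°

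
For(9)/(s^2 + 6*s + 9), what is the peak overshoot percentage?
Standard form: ωn²/(s²+2ζωn·s+ωn²) → ωn = 3, ζ = 1.
ζ ≥ 1, so the response is non-oscillatory: peak overshoot = 0%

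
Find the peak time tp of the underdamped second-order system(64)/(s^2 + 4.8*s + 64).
Standard form: ωn²/(s²+2ζωn·s+ωn²) → ωn = 8, ζ = 0.3.
ωd = ωn·√(1-ζ²) = 8·√(1-0.3²) = 7.632.
tp = π/ωd = π/7.632 = 0.4117 s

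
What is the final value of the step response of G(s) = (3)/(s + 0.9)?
FVT: lim_{t→∞} y(t) = lim_{s→0} s*Y(s) where Y(s) = G(s)/s.
= lim_{s→0} G(s) = G(0) = num(0)/den(0) = 3/0.9 = 3.333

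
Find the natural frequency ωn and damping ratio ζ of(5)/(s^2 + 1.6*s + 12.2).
Underdamped: complex pole -0.8 + 3.4j. ωn = |pole| = 3.493, ζ = -Re(pole)/ωn = 0.229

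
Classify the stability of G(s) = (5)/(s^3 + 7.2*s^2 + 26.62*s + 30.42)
Denominator: s^3 + 7.2*s^2 + 26.62*s + 30.42 = (s + 1.8)(s^2 + 5.4*s + 16.9). Poles: -1.8, -2.7 + 3.1j, -2.7 - 3.1j. Stable (all poles in LHP)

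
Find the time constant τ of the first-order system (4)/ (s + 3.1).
First-order system: τ = -1/pole. Pole = -3.1. τ = -1/(-3.1) = 0.3226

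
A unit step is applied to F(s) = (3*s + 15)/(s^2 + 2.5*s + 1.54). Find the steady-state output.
FVT: lim_{t→∞} y(t) = lim_{s→0} s*Y(s) where Y(s) = F(s)/s.
= lim_{s→0} F(s) = F(0) = num(0)/den(0) = 15/1.54 = 9.74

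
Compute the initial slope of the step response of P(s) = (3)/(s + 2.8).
IVT: y'(0⁺) = lim_{s→∞} s²·Y(s) = lim_{s→∞} s·P(s).
deg(num) = 0, deg(den) = 1, relative degree = 1, so s·P(s) → (leading num)/(leading den) = 3/1 = 3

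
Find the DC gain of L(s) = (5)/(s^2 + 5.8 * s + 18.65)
DC gain = L(0) = num(0)/den(0) = 5/18.65 = 0.2681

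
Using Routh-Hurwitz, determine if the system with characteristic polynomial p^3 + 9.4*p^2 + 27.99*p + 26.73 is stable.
Routh array:
p^3: [1, 27.99]; p^2: [9.4, 26.73]; p^1: [25.1464]; p^0: [26.73]
First column: [1, 9.4, 25.1464, 26.73]. Sign changes = 0.
Yes, stable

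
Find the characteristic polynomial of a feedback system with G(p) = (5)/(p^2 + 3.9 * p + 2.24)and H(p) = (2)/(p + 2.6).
Characteristic poly = G_den * H_den + G_num * H_num = (p^3 + 6.5*p^2 + 12.38*p + 5.824) + (10) = p^3 + 6.5*p^2 + 12.38*p + 15.824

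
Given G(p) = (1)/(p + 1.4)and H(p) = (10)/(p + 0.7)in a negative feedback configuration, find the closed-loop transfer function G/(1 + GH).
Closed-loop T = G/(1+GH).
Numerator: G_num * H_den = p + 0.7.
Denominator: G_den * H_den + G_num * H_num = (p^2 + 2.1*p + 0.98) + (10) = p^2 + 2.1*p + 10.98.
T(p) = (p + 0.7)/(p^2 + 2.1*p + 10.98)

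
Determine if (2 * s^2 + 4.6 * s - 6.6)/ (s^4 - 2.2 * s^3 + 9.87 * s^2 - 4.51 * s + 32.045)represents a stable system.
Denominator: s^4 - 2.2*s^3 + 9.87*s^2 - 4.51*s + 32.045 = (s^2 - 3*s + 8.5)(s^2 + 0.8*s + 3.77). Poles: -0.4 + 1.9j, -0.4 - 1.9j, 1.5 + 2.5j, 1.5 - 2.5j. All Re(p)<0: No (unstable)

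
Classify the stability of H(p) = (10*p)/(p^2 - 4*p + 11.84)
Denominator: p^2 - 4*p + 11.84. Poles: 2 + 2.8j, 2 - 2.8j. Unstable (2 pole(s) in RHP)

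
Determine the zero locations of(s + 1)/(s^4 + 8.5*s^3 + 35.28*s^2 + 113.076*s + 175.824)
Set numerator = 0: s + 1 = 0 → Zeros: -1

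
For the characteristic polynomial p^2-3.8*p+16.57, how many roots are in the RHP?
Poles: 1.9 + 3.6j, 1.9 - 3.6j. RHP poles (Re>0): 2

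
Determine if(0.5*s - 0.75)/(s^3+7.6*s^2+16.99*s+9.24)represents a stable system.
Denominator: s^3 + 7.6*s^2 + 16.99*s + 9.24 = (s + 3.3)(s + 0.8)(s + 3.5). Poles: -0.8, -3.3, -3.5. All Re(p)<0: Yes (stable)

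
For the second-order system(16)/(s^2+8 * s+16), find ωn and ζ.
Standard form: ωn²/(s²+2ζωn·s+ωn²).
const=16=ωn² → ωn=4, s coeff=8=2ζωn → ζ=1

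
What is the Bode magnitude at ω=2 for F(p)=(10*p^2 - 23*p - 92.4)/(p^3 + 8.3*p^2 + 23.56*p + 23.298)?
Substitute p = j*2: F(j2) = -0.29998 + 3.46039j.
|F(j2)| = sqrt(Re² + Im²) = 3.473.
20*log₁₀(3.473) = 10.82 dB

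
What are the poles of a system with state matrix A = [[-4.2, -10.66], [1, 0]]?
Eigenvalues solve det(λI - A) = 0.
Characteristic polynomial: λ^2 + 4.2*λ + 10.66 = 0.
Roots: -2.1 + 2.5j, -2.1 - 2.5j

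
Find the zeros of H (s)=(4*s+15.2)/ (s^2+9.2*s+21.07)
Set numerator = 0: 4*s + 15.2 = 0 → Zeros: -3.8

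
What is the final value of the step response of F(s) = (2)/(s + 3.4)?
FVT: lim_{t→∞} y(t) = lim_{s→0} s*Y(s) where Y(s) = F(s)/s.
= lim_{s→0} F(s) = F(0) = num(0)/den(0) = 2/3.4 = 0.5882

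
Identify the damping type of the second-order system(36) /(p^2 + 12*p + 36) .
Standard form: ωn²/(p²+2ζωn·p+ωn²) gives ωn=6, ζ=1.
Critically damped (ζ = 1)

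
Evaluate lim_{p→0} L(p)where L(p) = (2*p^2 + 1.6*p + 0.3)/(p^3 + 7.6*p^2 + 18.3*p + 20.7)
DC gain = L(0) = num(0)/den(0) = 0.3/20.7 = 0.01449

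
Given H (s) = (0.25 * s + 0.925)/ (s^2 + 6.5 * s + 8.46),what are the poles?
Set denominator = 0: s^2 + 6.5*s + 8.46 = (s + 4.7)(s + 1.8) = 0 → Poles: -1.8, -4.7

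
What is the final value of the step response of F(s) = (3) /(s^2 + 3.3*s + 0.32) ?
FVT: lim_{t→∞} y(t) = lim_{s→0} s*Y(s) where Y(s) = F(s)/s.
= lim_{s→0} F(s) = F(0) = num(0)/den(0) = 3/0.32 = 9.375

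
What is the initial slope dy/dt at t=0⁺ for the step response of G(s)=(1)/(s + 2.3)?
IVT: y'(0⁺) = lim_{s→∞} s²·Y(s) = lim_{s→∞} s·G(s).
deg(num) = 0, deg(den) = 1, relative degree = 1, so s·G(s) → (leading num)/(leading den) = 1/1 = 1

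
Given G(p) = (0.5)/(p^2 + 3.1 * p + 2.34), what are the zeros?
Numerator is a nonzero constant (0.5) → Zeros: none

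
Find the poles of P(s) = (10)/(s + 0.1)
Set denominator = 0: s + 0.1 = 0 → Poles: -0.1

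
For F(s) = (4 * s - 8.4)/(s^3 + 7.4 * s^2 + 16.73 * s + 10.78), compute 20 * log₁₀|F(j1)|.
Substitute s = j*1: F(j1) = 0.133386 + 0.562673j.
|F(j1)| = sqrt(Re² + Im²) = 0.5783.
20*log₁₀(0.5783) = -4.76 dB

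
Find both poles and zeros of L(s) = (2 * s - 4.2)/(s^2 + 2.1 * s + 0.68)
Set denominator = 0: s^2 + 2.1*s + 0.68 = (s + 0.4)(s + 1.7) = 0 → Poles: -0.4, -1.7
Set numerator = 0: 2*s - 4.2 = 0 → Zeros: 2.1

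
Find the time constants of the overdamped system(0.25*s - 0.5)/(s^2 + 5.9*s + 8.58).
Overdamped: real poles at -3.3, -2.6. τ = -1/pole → τ₁ = 0.303, τ₂ = 0.3846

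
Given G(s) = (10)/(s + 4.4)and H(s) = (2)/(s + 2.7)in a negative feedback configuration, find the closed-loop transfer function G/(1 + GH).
Closed-loop T = G/(1+GH).
Numerator: G_num * H_den = 10*s + 27.
Denominator: G_den * H_den + G_num * H_num = (s^2 + 7.1*s + 11.88) + (20) = s^2 + 7.1*s + 31.88.
T(s) = (10*s + 27)/(s^2 + 7.1*s + 31.88)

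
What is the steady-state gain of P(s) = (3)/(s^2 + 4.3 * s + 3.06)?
DC gain = P(0) = num(0)/den(0) = 3/3.06 = 0.9804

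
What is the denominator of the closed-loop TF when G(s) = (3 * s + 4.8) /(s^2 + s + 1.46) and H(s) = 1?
Characteristic poly = G_den * H_den + G_num * H_num = (s^2 + s + 1.46) + (3*s + 4.8) = s^2 + 4*s + 6.26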